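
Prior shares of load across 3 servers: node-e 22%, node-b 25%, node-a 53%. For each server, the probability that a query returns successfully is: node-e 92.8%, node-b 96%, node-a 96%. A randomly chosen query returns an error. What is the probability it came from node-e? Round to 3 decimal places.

Taking complements, P(error | each) = node-e 0.072, node-b 0.04, node-a 0.04.
By Bayes' rule, posterior ∝ prior × likelihood:
  node-e: 0.22 × 0.072 = 0.01584
  node-b: 0.25 × 0.04 = 0.01
  node-a: 0.53 × 0.04 = 0.0212
Normalizing constant = 0.04704.
P(node-e | evidence) = 0.01584 / 0.04704 ≈ 0.337.

0.337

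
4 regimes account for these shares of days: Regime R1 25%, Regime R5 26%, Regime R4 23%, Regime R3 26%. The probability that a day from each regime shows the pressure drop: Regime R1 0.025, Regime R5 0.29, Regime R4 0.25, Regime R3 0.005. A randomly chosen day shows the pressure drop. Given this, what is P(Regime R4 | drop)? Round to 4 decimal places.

0.4094

By Bayes' rule, posterior ∝ prior × likelihood:
  Regime R1: 0.25 × 0.025 = 0.00625
  Regime R5: 0.26 × 0.29 = 0.0754
  Regime R4: 0.23 × 0.25 = 0.0575
  Regime R3: 0.26 × 0.005 = 0.0013
Normalizing constant = 0.14045.
P(Regime R4 | evidence) = 0.0575 / 0.14045 ≈ 0.4094.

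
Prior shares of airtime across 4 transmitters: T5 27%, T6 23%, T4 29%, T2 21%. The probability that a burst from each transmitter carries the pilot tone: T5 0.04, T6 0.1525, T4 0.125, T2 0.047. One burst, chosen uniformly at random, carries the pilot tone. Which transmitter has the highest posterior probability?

Prior × likelihood for each hypothesis:
  T5: 0.27 × 0.04 = 0.0108
  T6: 0.23 × 0.1525 = 0.035075
  T4: 0.29 × 0.125 = 0.03625
  T2: 0.21 × 0.047 = 0.00987
Total = 0.091995.
Largest term belongs to T4, so T4 is most probable.

T4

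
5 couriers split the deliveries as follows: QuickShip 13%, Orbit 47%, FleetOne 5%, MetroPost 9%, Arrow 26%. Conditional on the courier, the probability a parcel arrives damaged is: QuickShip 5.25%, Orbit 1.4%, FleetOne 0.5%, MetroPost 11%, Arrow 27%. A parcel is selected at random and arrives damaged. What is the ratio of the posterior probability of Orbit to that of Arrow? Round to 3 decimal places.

By Bayes' rule, posterior ∝ prior × likelihood:
  QuickShip: 0.13 × 0.0525 = 0.006825
  Orbit: 0.47 × 0.014 = 0.00658
  FleetOne: 0.05 × 0.005 = 0.00025
  MetroPost: 0.09 × 0.11 = 0.0099
  Arrow: 0.26 × 0.27 = 0.0702
Total = 0.093755.
The ratio is 0.00658 / 0.0702 (the normalizer cancels) = 0.094.

0.094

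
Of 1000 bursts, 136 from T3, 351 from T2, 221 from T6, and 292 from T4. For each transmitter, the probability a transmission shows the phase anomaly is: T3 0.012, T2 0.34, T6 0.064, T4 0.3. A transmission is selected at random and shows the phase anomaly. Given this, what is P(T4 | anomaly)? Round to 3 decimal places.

0.393

Prior × likelihood for each hypothesis:
  T3: 0.136 × 0.012 = 0.001632
  T2: 0.351 × 0.34 = 0.11934
  T6: 0.221 × 0.064 = 0.014144
  T4: 0.292 × 0.3 = 0.0876
Normalizing constant = 0.222716.
P(T4 | evidence) = 0.0876 / 0.222716 ≈ 0.393.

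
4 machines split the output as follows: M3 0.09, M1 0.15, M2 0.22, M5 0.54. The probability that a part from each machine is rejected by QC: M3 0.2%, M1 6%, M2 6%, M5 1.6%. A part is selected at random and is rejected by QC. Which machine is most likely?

Unnormalized posteriors (prior × likelihood):
  M3: 0.09 × 0.002 = 0.00018
  M1: 0.15 × 0.06 = 0.009
  M2: 0.22 × 0.06 = 0.0132
  M5: 0.54 × 0.016 = 0.00864
Sum = 0.03102.
Largest term belongs to M2, so M2 is most probable.

M2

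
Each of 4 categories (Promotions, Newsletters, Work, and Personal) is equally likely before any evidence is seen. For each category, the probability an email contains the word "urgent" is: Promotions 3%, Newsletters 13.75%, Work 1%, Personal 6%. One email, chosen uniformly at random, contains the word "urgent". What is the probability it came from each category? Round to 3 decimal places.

With a uniform prior (1/4 each), posterior ∝ likelihood:
  Promotions: 0.03
  Newsletters: 0.1375
  Work: 0.01
  Personal: 0.06
Normalizing constant = 0.2375.
P(Promotions | urgent-flag) = 0.03/0.2375 ≈ 0.126
P(Newsletters | urgent-flag) = 0.1375/0.2375 ≈ 0.579
P(Work | urgent-flag) = 0.01/0.2375 ≈ 0.042
P(Personal | urgent-flag) = 0.06/0.2375 ≈ 0.253
(Check: 0.126+0.579+0.042+0.253 = 1.000.)

Promotions 0.126, Newsletters 0.579, Work 0.042, Personal 0.253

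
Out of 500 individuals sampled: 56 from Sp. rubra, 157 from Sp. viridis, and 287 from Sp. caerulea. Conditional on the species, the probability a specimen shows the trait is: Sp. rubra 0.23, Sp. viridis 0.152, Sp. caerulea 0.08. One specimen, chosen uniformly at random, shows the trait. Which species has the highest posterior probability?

Sp. viridis

By Bayes' rule, posterior ∝ prior × likelihood:
  Sp. rubra: 0.112 × 0.23 = 0.02576
  Sp. viridis: 0.314 × 0.152 = 0.047728
  Sp. caerulea: 0.574 × 0.08 = 0.04592
Normalizing constant = 0.119408.
Largest term belongs to Sp. viridis, so Sp. viridis is most probable.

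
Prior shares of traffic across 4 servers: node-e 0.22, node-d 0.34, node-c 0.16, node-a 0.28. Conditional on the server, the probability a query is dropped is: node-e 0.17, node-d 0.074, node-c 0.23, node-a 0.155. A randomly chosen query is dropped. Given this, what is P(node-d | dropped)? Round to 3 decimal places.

Compute prior × likelihood for every hypothesis:
  node-e: 0.22 × 0.17 = 0.0374
  node-d: 0.34 × 0.074 = 0.02516
  node-c: 0.16 × 0.23 = 0.0368
  node-a: 0.28 × 0.155 = 0.0434
Normalizing constant = 0.14276.
P(node-d | evidence) = 0.02516 / 0.14276 ≈ 0.176.

0.176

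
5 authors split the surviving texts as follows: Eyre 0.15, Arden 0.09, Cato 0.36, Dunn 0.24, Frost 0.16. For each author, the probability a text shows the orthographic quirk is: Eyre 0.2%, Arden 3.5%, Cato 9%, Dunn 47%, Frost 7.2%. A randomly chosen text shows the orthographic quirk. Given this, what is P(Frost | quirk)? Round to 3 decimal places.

0.072

Compute prior × likelihood for every hypothesis:
  Eyre: 0.15 × 0.002 = 0.0003
  Arden: 0.09 × 0.035 = 0.00315
  Cato: 0.36 × 0.09 = 0.0324
  Dunn: 0.24 × 0.47 = 0.1128
  Frost: 0.16 × 0.072 = 0.01152
Total = 0.16017.
P(Frost | evidence) = 0.01152 / 0.16017 ≈ 0.072.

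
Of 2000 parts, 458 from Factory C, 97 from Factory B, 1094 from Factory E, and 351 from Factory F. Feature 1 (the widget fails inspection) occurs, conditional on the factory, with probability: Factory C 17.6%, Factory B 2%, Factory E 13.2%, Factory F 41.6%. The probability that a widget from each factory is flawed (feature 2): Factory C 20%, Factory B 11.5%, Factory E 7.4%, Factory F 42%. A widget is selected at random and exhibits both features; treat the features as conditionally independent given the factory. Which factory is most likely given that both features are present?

Factory F

Compute prior × likelihood for every hypothesis:
  Factory C: 0.229 × 0.176 × 0.2 = 0.0080608
  Factory B: 0.0485 × 0.02 × 0.115 = 0.00011155
  Factory E: 0.547 × 0.132 × 0.074 = 0.005343096
  Factory F: 0.1755 × 0.416 × 0.42 = 0.03066336
Total = 0.044178806.
Largest term belongs to Factory F, so Factory F is most probable.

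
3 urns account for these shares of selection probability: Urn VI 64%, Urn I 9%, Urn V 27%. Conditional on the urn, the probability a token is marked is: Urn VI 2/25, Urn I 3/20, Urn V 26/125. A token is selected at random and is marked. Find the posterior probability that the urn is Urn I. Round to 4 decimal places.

Compute prior × likelihood for every hypothesis:
  Urn VI: 0.64 × 0.08 = 0.0512
  Urn I: 0.09 × 0.15 = 0.0135
  Urn V: 0.27 × 0.208 = 0.05616
Normalizing constant = 0.12086.
P(Urn I | evidence) = 0.0135 / 0.12086 ≈ 0.1117.

0.1117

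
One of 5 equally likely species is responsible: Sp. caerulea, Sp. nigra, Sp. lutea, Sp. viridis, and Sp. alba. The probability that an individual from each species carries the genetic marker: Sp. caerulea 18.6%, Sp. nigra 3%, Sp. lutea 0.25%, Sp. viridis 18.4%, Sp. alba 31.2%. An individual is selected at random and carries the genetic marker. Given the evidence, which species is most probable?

Since the prior is uniform, the posterior is proportional to the likelihood:
  Sp. caerulea: 0.186
  Sp. nigra: 0.03
  Sp. lutea: 0.0025
  Sp. viridis: 0.184
  Sp. alba: 0.312
Sum = 0.7145.
Largest term belongs to Sp. alba, so Sp. alba is most probable.

Sp. alba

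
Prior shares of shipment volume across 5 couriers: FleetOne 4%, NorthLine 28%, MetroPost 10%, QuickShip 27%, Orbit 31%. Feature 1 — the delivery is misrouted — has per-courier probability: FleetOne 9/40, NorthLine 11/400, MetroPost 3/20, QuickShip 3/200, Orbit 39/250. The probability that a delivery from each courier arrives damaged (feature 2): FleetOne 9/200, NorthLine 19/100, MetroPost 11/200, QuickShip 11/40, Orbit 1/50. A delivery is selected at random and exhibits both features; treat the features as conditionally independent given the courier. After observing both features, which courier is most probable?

NorthLine

Unnormalized posteriors (prior × likelihood):
  FleetOne: 0.04 × 0.225 × 0.045 = 0.000405
  NorthLine: 0.28 × 0.0275 × 0.19 = 0.001463
  MetroPost: 0.1 × 0.15 × 0.055 = 0.000825
  QuickShip: 0.27 × 0.015 × 0.275 = 0.00111375
  Orbit: 0.31 × 0.156 × 0.02 = 0.0009672
Sum = 0.00477395.
Largest term belongs to NorthLine, so NorthLine is most probable.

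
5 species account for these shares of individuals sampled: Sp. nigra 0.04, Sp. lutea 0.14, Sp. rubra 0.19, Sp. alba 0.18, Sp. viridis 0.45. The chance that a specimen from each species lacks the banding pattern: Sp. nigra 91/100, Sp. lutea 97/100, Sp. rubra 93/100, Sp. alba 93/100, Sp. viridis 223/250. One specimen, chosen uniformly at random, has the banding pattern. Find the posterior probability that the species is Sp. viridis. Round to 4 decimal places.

Taking complements, P(banded | each) = Sp. nigra 0.09, Sp. lutea 0.03, Sp. rubra 0.07, Sp. alba 0.07, Sp. viridis 0.108.
Prior × likelihood for each hypothesis:
  Sp. nigra: 0.04 × 0.09 = 0.0036
  Sp. lutea: 0.14 × 0.03 = 0.0042
  Sp. rubra: 0.19 × 0.07 = 0.0133
  Sp. alba: 0.18 × 0.07 = 0.0126
  Sp. viridis: 0.45 × 0.108 = 0.0486
Sum = 0.0823.
P(Sp. viridis | evidence) = 0.0486 / 0.0823 ≈ 0.5905.

0.5905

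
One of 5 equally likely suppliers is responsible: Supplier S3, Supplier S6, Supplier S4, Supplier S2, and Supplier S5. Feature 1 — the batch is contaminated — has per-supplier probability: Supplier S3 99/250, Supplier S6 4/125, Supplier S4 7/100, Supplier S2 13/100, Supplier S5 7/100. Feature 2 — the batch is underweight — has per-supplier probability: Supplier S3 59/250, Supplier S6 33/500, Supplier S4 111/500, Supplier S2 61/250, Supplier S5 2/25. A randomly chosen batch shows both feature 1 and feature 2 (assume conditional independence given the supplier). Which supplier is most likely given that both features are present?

Since the prior is uniform, the posterior is proportional to the likelihood:
  Supplier S3: 0.396 × 0.236 = 0.093456
  Supplier S6: 0.032 × 0.066 = 0.002112
  Supplier S4: 0.07 × 0.222 = 0.01554
  Supplier S2: 0.13 × 0.244 = 0.03172
  Supplier S5: 0.07 × 0.08 = 0.0056
Total = 0.148428.
Largest term belongs to Supplier S3, so Supplier S3 is most probable.

Supplier S3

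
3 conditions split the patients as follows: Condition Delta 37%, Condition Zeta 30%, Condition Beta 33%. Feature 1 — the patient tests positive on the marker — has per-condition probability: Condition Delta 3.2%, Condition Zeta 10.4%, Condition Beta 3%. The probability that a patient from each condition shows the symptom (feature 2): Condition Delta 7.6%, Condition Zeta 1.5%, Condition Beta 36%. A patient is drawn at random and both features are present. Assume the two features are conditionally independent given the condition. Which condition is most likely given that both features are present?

Compute prior × likelihood for every hypothesis:
  Condition Delta: 0.37 × 0.032 × 0.076 = 0.00089984
  Condition Zeta: 0.3 × 0.104 × 0.015 = 0.000468
  Condition Beta: 0.33 × 0.03 × 0.36 = 0.003564
Normalizing constant = 0.00493184.
Largest term belongs to Condition Beta, so Condition Beta is most probable.

Condition Beta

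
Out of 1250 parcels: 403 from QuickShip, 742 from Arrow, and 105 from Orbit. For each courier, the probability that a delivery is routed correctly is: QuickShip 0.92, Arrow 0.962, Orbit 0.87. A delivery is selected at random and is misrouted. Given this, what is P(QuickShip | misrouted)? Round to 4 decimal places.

0.4352

Taking complements, P(misrouted | each) = QuickShip 0.08, Arrow 0.038, Orbit 0.13.
Unnormalized posteriors (prior × likelihood):
  QuickShip: 0.3224 × 0.08 = 0.025792
  Arrow: 0.5936 × 0.038 = 0.0225568
  Orbit: 0.084 × 0.13 = 0.01092
Normalizing constant = 0.0592688.
P(QuickShip | evidence) = 0.025792 / 0.0592688 ≈ 0.4352.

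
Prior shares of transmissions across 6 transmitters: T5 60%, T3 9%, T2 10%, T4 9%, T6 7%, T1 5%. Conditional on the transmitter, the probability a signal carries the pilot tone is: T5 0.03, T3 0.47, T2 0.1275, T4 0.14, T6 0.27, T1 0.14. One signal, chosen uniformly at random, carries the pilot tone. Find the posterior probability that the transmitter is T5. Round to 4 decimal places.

0.1614

Prior × likelihood for each hypothesis:
  T5: 0.6 × 0.03 = 0.018
  T3: 0.09 × 0.47 = 0.0423
  T2: 0.1 × 0.1275 = 0.01275
  T4: 0.09 × 0.14 = 0.0126
  T6: 0.07 × 0.27 = 0.0189
  T1: 0.05 × 0.14 = 0.007
Normalizing constant = 0.11155.
P(T5 | evidence) = 0.018 / 0.11155 ≈ 0.1614.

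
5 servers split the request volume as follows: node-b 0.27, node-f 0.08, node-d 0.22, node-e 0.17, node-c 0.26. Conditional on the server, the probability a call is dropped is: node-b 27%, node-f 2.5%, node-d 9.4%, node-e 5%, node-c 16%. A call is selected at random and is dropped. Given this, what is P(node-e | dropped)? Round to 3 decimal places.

Compute prior × likelihood for every hypothesis:
  node-b: 0.27 × 0.27 = 0.0729
  node-f: 0.08 × 0.025 = 0.002
  node-d: 0.22 × 0.094 = 0.02068
  node-e: 0.17 × 0.05 = 0.0085
  node-c: 0.26 × 0.16 = 0.0416
Sum = 0.14568.
P(node-e | evidence) = 0.0085 / 0.14568 ≈ 0.058.

0.058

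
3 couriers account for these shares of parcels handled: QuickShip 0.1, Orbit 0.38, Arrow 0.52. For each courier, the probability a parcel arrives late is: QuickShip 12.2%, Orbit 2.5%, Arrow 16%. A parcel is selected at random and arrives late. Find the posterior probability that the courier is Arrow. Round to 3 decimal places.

Compute prior × likelihood for every hypothesis:
  QuickShip: 0.1 × 0.122 = 0.0122
  Orbit: 0.38 × 0.025 = 0.0095
  Arrow: 0.52 × 0.16 = 0.0832
Sum = 0.1049.
P(Arrow | evidence) = 0.0832 / 0.1049 ≈ 0.793.

0.793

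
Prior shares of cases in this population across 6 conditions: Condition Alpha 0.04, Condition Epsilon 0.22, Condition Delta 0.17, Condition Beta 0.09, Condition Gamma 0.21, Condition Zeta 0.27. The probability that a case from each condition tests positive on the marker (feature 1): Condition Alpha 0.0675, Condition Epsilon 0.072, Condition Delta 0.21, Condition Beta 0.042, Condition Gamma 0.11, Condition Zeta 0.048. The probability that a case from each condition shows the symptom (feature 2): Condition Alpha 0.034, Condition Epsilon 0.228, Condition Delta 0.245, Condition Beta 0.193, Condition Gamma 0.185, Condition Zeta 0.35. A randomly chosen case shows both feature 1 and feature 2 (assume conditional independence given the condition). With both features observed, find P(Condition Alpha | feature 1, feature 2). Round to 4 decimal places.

Compute prior × likelihood for every hypothesis:
  Condition Alpha: 0.04 × 0.0675 × 0.034 = 0.0000918
  Condition Epsilon: 0.22 × 0.072 × 0.228 = 0.00361152
  Condition Delta: 0.17 × 0.21 × 0.245 = 0.0087465
  Condition Beta: 0.09 × 0.042 × 0.193 = 0.00072954
  Condition Gamma: 0.21 × 0.11 × 0.185 = 0.0042735
  Condition Zeta: 0.27 × 0.048 × 0.35 = 0.004536
Sum = 0.02198886.
P(Condition Alpha | evidence) = 0.0000918 / 0.02198886 ≈ 0.0042.

0.0042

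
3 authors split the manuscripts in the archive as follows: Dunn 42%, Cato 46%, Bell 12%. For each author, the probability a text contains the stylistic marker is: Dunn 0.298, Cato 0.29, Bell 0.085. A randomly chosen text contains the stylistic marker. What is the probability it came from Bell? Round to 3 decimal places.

0.038

By Bayes' rule, posterior ∝ prior × likelihood:
  Dunn: 0.42 × 0.298 = 0.12516
  Cato: 0.46 × 0.29 = 0.1334
  Bell: 0.12 × 0.085 = 0.0102
Sum = 0.26876.
P(Bell | evidence) = 0.0102 / 0.26876 ≈ 0.038.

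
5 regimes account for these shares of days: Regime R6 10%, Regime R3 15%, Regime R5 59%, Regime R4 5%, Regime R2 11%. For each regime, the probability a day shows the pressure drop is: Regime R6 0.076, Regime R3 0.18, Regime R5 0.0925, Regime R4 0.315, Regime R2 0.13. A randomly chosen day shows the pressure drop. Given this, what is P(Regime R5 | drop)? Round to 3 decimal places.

Prior × likelihood for each hypothesis:
  Regime R6: 0.1 × 0.076 = 0.0076
  Regime R3: 0.15 × 0.18 = 0.027
  Regime R5: 0.59 × 0.0925 = 0.054575
  Regime R4: 0.05 × 0.315 = 0.01575
  Regime R2: 0.11 × 0.13 = 0.0143
Total = 0.119225.
P(Regime R5 | evidence) = 0.054575 / 0.119225 ≈ 0.458.

0.458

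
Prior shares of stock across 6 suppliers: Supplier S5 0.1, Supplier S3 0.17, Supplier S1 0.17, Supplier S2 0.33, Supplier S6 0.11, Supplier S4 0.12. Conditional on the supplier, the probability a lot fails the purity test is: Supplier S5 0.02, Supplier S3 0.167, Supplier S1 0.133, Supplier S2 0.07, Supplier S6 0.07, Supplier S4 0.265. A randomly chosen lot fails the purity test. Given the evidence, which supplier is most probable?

By Bayes' rule, posterior ∝ prior × likelihood:
  Supplier S5: 0.1 × 0.02 = 0.002
  Supplier S3: 0.17 × 0.167 = 0.02839
  Supplier S1: 0.17 × 0.133 = 0.02261
  Supplier S2: 0.33 × 0.07 = 0.0231
  Supplier S6: 0.11 × 0.07 = 0.0077
  Supplier S4: 0.12 × 0.265 = 0.0318
Sum = 0.1156.
Largest term belongs to Supplier S4, so Supplier S4 is most probable.

Supplier S4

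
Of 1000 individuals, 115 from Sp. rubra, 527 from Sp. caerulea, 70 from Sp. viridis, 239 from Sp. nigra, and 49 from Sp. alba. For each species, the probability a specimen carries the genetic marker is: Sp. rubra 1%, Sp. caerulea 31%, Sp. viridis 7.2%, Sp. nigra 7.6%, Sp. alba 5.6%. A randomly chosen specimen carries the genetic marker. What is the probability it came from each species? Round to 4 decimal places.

Prior × likelihood for each hypothesis:
  Sp. rubra: 0.115 × 0.01 = 0.00115
  Sp. caerulea: 0.527 × 0.31 = 0.16337
  Sp. viridis: 0.07 × 0.072 = 0.00504
  Sp. nigra: 0.239 × 0.076 = 0.018164
  Sp. alba: 0.049 × 0.056 = 0.002744
Normalizing constant = 0.190468.
P(Sp. rubra | marker) = 0.00115/0.190468 ≈ 0.0060
P(Sp. caerulea | marker) = 0.16337/0.190468 ≈ 0.8577
P(Sp. viridis | marker) = 0.00504/0.190468 ≈ 0.0265
P(Sp. nigra | marker) = 0.018164/0.190468 ≈ 0.0954
P(Sp. alba | marker) = 0.002744/0.190468 ≈ 0.0144

Sp. rubra 0.0060, Sp. caerulea 0.8577, Sp. viridis 0.0265, Sp. nigra 0.0954, Sp. alba 0.0144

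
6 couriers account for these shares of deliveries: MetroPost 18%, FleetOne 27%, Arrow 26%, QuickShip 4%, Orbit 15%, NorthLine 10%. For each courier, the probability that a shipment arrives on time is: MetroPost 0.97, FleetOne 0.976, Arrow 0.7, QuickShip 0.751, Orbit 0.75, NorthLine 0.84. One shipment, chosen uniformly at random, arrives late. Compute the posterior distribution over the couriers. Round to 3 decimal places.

Taking complements, P(late | each) = MetroPost 0.03, FleetOne 0.024, Arrow 0.3, QuickShip 0.249, Orbit 0.25, NorthLine 0.16.
Unnormalized posteriors (prior × likelihood):
  MetroPost: 0.18 × 0.03 = 0.0054
  FleetOne: 0.27 × 0.024 = 0.00648
  Arrow: 0.26 × 0.3 = 0.078
  QuickShip: 0.04 × 0.249 = 0.00996
  Orbit: 0.15 × 0.25 = 0.0375
  NorthLine: 0.1 × 0.16 = 0.016
Normalizing constant = 0.15334.
P(MetroPost | late) = 0.0054/0.15334 ≈ 0.035
P(FleetOne | late) = 0.00648/0.15334 ≈ 0.042
P(Arrow | late) = 0.078/0.15334 ≈ 0.509
P(QuickShip | late) = 0.00996/0.15334 ≈ 0.065
P(Orbit | late) = 0.0375/0.15334 ≈ 0.245
P(NorthLine | late) = 0.016/0.15334 ≈ 0.104
(Check: 0.035+0.042+0.509+0.065+0.245+0.104 = 1.000.)

MetroPost 0.035, FleetOne 0.042, Arrow 0.509, QuickShip 0.065, Orbit 0.245, NorthLine 0.104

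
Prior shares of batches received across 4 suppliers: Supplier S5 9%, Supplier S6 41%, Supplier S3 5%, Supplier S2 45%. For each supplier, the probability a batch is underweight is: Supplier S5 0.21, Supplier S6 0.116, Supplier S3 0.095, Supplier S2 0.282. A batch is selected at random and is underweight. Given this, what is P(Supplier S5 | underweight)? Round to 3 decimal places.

By Bayes' rule, posterior ∝ prior × likelihood:
  Supplier S5: 0.09 × 0.21 = 0.0189
  Supplier S6: 0.41 × 0.116 = 0.04756
  Supplier S3: 0.05 × 0.095 = 0.00475
  Supplier S2: 0.45 × 0.282 = 0.1269
Total = 0.19811.
P(Supplier S5 | evidence) = 0.0189 / 0.19811 ≈ 0.095.

0.095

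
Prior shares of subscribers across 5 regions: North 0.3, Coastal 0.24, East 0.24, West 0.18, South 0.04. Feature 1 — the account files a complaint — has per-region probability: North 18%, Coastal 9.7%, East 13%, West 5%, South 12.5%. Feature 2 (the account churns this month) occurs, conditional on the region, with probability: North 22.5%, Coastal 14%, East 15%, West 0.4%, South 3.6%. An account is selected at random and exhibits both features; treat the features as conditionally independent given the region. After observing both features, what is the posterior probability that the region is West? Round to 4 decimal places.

Unnormalized posteriors (prior × likelihood):
  North: 0.3 × 0.18 × 0.225 = 0.01215
  Coastal: 0.24 × 0.097 × 0.14 = 0.0032592
  East: 0.24 × 0.13 × 0.15 = 0.00468
  West: 0.18 × 0.05 × 0.004 = 0.000036
  South: 0.04 × 0.125 × 0.036 = 0.00018
Total = 0.0203052.
P(West | evidence) = 0.000036 / 0.0203052 ≈ 0.0018.

0.0018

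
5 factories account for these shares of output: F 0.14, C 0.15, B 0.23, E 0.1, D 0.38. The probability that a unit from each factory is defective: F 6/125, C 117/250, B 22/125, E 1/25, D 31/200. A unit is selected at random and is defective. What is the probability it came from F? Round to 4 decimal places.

Unnormalized posteriors (prior × likelihood):
  F: 0.14 × 0.048 = 0.00672
  C: 0.15 × 0.468 = 0.0702
  B: 0.23 × 0.176 = 0.04048
  E: 0.1 × 0.04 = 0.004
  D: 0.38 × 0.155 = 0.0589
Normalizing constant = 0.1803.
P(F | evidence) = 0.00672 / 0.1803 ≈ 0.0373.

0.0373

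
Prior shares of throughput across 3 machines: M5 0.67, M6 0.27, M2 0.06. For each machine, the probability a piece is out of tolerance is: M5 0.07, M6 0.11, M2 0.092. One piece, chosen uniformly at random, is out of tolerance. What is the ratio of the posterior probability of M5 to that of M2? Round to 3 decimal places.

8.496

Unnormalized posteriors (prior × likelihood):
  M5: 0.67 × 0.07 = 0.0469
  M6: 0.27 × 0.11 = 0.0297
  M2: 0.06 × 0.092 = 0.00552
Total = 0.08212.
The ratio is 0.0469 / 0.00552 (the normalizer cancels) = 8.496.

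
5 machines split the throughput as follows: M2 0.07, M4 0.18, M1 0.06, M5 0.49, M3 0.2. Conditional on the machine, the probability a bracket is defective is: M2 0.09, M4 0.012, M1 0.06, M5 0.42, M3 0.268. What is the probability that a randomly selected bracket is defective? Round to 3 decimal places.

0.271

By Bayes' rule, posterior ∝ prior × likelihood:
  M2: 0.07 × 0.09 = 0.0063
  M4: 0.18 × 0.012 = 0.00216
  M1: 0.06 × 0.06 = 0.0036
  M5: 0.49 × 0.42 = 0.2058
  M3: 0.2 × 0.268 = 0.0536
P(defective) = 0.0063 + 0.00216 + 0.0036 + 0.2058 + 0.0536 = 0.27146 → 0.271.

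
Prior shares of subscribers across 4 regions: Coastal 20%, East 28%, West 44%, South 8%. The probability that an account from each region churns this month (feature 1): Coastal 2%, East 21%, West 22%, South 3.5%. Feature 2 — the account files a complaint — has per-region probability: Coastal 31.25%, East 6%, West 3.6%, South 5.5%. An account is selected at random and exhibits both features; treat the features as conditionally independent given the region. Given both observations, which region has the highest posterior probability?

By Bayes' rule, posterior ∝ prior × likelihood:
  Coastal: 0.2 × 0.02 × 0.3125 = 0.00125
  East: 0.28 × 0.21 × 0.06 = 0.003528
  West: 0.44 × 0.22 × 0.036 = 0.0034848
  South: 0.08 × 0.035 × 0.055 = 0.000154
Normalizing constant = 0.0084168.
Largest term belongs to East, so East is most probable.

East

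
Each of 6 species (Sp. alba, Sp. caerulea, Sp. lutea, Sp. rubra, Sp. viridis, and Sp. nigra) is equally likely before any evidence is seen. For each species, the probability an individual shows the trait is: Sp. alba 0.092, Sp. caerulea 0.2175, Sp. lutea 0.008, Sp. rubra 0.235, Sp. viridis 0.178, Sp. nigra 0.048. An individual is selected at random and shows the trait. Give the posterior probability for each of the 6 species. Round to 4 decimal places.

Since the prior is uniform, the posterior is proportional to the likelihood:
  Sp. alba: 0.092
  Sp. caerulea: 0.2175
  Sp. lutea: 0.008
  Sp. rubra: 0.235
  Sp. viridis: 0.178
  Sp. nigra: 0.048
Sum = 0.7785.
P(Sp. alba | trait) = 0.092/0.7785 ≈ 0.1182
P(Sp. caerulea | trait) = 0.2175/0.7785 ≈ 0.2794
P(Sp. lutea | trait) = 0.008/0.7785 ≈ 0.0103
P(Sp. rubra | trait) = 0.235/0.7785 ≈ 0.3019
P(Sp. viridis | trait) = 0.178/0.7785 ≈ 0.2286
P(Sp. nigra | trait) = 0.048/0.7785 ≈ 0.0617

Sp. alba 0.1182, Sp. caerulea 0.2794, Sp. lutea 0.0103, Sp. rubra 0.3019, Sp. viridis 0.2286, Sp. nigra 0.0617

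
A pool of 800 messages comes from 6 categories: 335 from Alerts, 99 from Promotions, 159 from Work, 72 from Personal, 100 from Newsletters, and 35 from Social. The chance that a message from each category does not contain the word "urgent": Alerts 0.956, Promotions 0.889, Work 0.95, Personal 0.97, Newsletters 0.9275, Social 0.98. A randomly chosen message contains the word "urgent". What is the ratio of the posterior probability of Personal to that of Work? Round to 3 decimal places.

0.272

Taking complements, P(urgent-flag | each) = Alerts 0.044, Promotions 0.111, Work 0.05, Personal 0.03, Newsletters 0.0725, Social 0.02.
Unnormalized posteriors (prior × likelihood):
  Alerts: 0.41875 × 0.044 = 0.018425
  Promotions: 0.12375 × 0.111 = 0.01373625
  Work: 0.19875 × 0.05 = 0.0099375
  Personal: 0.09 × 0.03 = 0.0027
  Newsletters: 0.125 × 0.0725 = 0.0090625
  Social: 0.04375 × 0.02 = 0.000875
Sum = 0.05473625.
The ratio is 0.0027 / 0.0099375 (the normalizer cancels) = 0.272.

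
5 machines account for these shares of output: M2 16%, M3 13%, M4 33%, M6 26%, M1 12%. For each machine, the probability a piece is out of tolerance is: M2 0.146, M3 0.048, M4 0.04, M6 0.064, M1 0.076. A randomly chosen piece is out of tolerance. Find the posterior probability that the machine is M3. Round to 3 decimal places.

By Bayes' rule, posterior ∝ prior × likelihood:
  M2: 0.16 × 0.146 = 0.02336
  M3: 0.13 × 0.048 = 0.00624
  M4: 0.33 × 0.04 = 0.0132
  M6: 0.26 × 0.064 = 0.01664
  M1: 0.12 × 0.076 = 0.00912
Normalizing constant = 0.06856.
P(M3 | evidence) = 0.00624 / 0.06856 ≈ 0.091.

0.091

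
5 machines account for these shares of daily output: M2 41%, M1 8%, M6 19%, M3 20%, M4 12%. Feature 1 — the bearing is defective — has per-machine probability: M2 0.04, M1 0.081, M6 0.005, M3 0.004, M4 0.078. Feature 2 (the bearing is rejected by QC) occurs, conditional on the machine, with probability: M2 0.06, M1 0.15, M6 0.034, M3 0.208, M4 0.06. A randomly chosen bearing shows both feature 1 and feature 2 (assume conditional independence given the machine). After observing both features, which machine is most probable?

M2

Compute prior × likelihood for every hypothesis:
  M2: 0.41 × 0.04 × 0.06 = 0.000984
  M1: 0.08 × 0.081 × 0.15 = 0.000972
  M6: 0.19 × 0.005 × 0.034 = 0.0000323
  M3: 0.2 × 0.004 × 0.208 = 0.0001664
  M4: 0.12 × 0.078 × 0.06 = 0.0005616
Sum = 0.0027163.
Largest term belongs to M2, so M2 is most probable.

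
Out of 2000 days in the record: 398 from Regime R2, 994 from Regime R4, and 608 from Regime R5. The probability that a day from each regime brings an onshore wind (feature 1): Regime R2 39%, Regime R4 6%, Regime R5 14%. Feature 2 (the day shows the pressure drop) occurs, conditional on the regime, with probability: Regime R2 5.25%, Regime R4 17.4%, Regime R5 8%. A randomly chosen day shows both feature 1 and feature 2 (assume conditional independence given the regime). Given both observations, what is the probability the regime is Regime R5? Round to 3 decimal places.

0.269

Compute prior × likelihood for every hypothesis:
  Regime R2: 0.199 × 0.39 × 0.0525 = 0.004074525
  Regime R4: 0.497 × 0.06 × 0.174 = 0.00518868
  Regime R5: 0.304 × 0.14 × 0.08 = 0.0034048
Normalizing constant = 0.012668005.
P(Regime R5 | evidence) = 0.0034048 / 0.012668005 ≈ 0.269.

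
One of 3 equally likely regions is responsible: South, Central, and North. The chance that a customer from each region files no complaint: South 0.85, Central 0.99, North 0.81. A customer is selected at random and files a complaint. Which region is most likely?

Taking complements, P(complaint | each) = South 0.15, Central 0.01, North 0.19.
With a uniform prior (1/3 each), posterior ∝ likelihood:
  South: 0.15
  Central: 0.01
  North: 0.19
Total = 0.35.
Largest term belongs to North, so North is most probable.

North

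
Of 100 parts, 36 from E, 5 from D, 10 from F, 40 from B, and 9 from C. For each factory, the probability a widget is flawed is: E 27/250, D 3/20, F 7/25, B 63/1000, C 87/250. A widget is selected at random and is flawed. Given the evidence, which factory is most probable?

E

Prior × likelihood for each hypothesis:
  E: 0.36 × 0.108 = 0.03888
  D: 0.05 × 0.15 = 0.0075
  F: 0.1 × 0.28 = 0.028
  B: 0.4 × 0.063 = 0.0252
  C: 0.09 × 0.348 = 0.03132
Normalizing constant = 0.1309.
Largest term belongs to E, so E is most probable.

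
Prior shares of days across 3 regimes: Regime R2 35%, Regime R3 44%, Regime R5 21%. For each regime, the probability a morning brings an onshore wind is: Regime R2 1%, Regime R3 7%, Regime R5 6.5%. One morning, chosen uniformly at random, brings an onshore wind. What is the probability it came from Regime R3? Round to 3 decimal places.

Unnormalized posteriors (prior × likelihood):
  Regime R2: 0.35 × 0.01 = 0.0035
  Regime R3: 0.44 × 0.07 = 0.0308
  Regime R5: 0.21 × 0.065 = 0.01365
Normalizing constant = 0.04795.
P(Regime R3 | evidence) = 0.0308 / 0.04795 ≈ 0.642.

0.642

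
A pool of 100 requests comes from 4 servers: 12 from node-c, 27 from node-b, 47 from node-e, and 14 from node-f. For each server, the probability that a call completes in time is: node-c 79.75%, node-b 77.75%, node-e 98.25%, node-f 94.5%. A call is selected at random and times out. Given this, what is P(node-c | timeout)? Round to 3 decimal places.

Taking complements, P(timeout | each) = node-c 0.2025, node-b 0.2225, node-e 0.0175, node-f 0.055.
Compute prior × likelihood for every hypothesis:
  node-c: 0.12 × 0.2025 = 0.0243
  node-b: 0.27 × 0.2225 = 0.060075
  node-e: 0.47 × 0.0175 = 0.008225
  node-f: 0.14 × 0.055 = 0.0077
Normalizing constant = 0.1003.
P(node-c | evidence) = 0.0243 / 0.1003 ≈ 0.242.

0.242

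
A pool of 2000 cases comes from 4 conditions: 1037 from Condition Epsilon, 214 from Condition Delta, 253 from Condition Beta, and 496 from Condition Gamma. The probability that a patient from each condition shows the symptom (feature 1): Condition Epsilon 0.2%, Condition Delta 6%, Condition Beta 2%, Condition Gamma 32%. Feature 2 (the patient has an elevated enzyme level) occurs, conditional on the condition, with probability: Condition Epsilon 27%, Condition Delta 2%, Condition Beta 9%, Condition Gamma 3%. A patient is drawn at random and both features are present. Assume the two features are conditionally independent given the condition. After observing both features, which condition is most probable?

Condition Gamma

Compute prior × likelihood for every hypothesis:
  Condition Epsilon: 0.5185 × 0.002 × 0.27 = 0.00027999
  Condition Delta: 0.107 × 0.06 × 0.02 = 0.0001284
  Condition Beta: 0.1265 × 0.02 × 0.09 = 0.0002277
  Condition Gamma: 0.248 × 0.32 × 0.03 = 0.0023808
Sum = 0.00301689.
Largest term belongs to Condition Gamma, so Condition Gamma is most probable.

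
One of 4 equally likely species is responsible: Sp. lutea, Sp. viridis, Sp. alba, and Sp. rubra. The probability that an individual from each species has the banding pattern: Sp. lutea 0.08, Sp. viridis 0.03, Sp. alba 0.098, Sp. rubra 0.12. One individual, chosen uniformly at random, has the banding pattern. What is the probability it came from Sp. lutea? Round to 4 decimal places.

0.2439

Since the prior is uniform, the posterior is proportional to the likelihood:
  Sp. lutea: 0.08
  Sp. viridis: 0.03
  Sp. alba: 0.098
  Sp. rubra: 0.12
Sum = 0.328.
P(Sp. lutea | evidence) = 0.08 / 0.328 ≈ 0.2439.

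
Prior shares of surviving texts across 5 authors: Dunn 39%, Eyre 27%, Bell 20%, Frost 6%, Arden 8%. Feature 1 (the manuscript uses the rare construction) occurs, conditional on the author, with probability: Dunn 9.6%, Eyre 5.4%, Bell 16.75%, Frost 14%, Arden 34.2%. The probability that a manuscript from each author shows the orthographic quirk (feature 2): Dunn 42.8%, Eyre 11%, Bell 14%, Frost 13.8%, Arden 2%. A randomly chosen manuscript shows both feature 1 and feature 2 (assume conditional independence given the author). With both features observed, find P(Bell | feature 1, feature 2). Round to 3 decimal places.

Prior × likelihood for each hypothesis:
  Dunn: 0.39 × 0.096 × 0.428 = 0.01602432
  Eyre: 0.27 × 0.054 × 0.11 = 0.0016038
  Bell: 0.2 × 0.1675 × 0.14 = 0.00469
  Frost: 0.06 × 0.14 × 0.138 = 0.0011592
  Arden: 0.08 × 0.342 × 0.02 = 0.0005472
Normalizing constant = 0.02402452.
P(Bell | evidence) = 0.00469 / 0.02402452 ≈ 0.195.

0.195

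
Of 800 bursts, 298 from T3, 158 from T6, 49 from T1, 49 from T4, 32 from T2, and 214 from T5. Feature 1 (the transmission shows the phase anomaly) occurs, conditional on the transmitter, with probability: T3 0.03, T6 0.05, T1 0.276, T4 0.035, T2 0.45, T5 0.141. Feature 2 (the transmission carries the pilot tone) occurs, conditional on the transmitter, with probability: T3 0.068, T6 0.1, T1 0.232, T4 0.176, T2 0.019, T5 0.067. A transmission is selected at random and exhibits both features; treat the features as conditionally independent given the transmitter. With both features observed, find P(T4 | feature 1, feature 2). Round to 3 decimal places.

0.042

By Bayes' rule, posterior ∝ prior × likelihood:
  T3: 0.3725 × 0.03 × 0.068 = 0.0007599
  T6: 0.1975 × 0.05 × 0.1 = 0.0009875
  T1: 0.06125 × 0.276 × 0.232 = 0.00392196
  T4: 0.06125 × 0.035 × 0.176 = 0.0003773
  T2: 0.04 × 0.45 × 0.019 = 0.000342
  T5: 0.2675 × 0.141 × 0.067 = 0.0025270725
Sum = 0.0089157325.
P(T4 | evidence) = 0.0003773 / 0.0089157325 ≈ 0.042.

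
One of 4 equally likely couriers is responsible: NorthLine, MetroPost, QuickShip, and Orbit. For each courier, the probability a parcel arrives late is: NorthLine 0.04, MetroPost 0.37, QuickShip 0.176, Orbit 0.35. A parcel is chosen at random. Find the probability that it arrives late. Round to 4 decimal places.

0.2340

With a uniform prior (1/4 each), posterior ∝ likelihood:
  NorthLine: 0.04
  MetroPost: 0.37
  QuickShip: 0.176
  Orbit: 0.35
P(late) = (1/4) × (0.04 + 0.37 + 0.176 + 0.35) = 0.936/4 ≈ 0.2340.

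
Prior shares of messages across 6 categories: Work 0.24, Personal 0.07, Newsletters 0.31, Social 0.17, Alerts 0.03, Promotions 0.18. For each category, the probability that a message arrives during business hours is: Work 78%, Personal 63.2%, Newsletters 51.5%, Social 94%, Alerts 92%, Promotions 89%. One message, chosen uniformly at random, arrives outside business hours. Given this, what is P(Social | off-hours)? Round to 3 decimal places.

0.039

Taking complements, P(off-hours | each) = Work 0.22, Personal 0.368, Newsletters 0.485, Social 0.06, Alerts 0.08, Promotions 0.11.
Unnormalized posteriors (prior × likelihood):
  Work: 0.24 × 0.22 = 0.0528
  Personal: 0.07 × 0.368 = 0.02576
  Newsletters: 0.31 × 0.485 = 0.15035
  Social: 0.17 × 0.06 = 0.0102
  Alerts: 0.03 × 0.08 = 0.0024
  Promotions: 0.18 × 0.11 = 0.0198
Sum = 0.26131.
P(Social | evidence) = 0.0102 / 0.26131 ≈ 0.039.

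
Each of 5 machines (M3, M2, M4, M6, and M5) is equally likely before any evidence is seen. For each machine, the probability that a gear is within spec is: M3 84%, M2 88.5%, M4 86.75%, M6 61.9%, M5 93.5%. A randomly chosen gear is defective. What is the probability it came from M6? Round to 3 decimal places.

Taking complements, P(defective | each) = M3 0.16, M2 0.115, M4 0.1325, M6 0.381, M5 0.065.
With a uniform prior (1/5 each), posterior ∝ likelihood:
  M3: 0.16
  M2: 0.115
  M4: 0.1325
  M6: 0.381
  M5: 0.065
Sum = 0.8535.
P(M6 | evidence) = 0.381 / 0.8535 ≈ 0.446.

0.446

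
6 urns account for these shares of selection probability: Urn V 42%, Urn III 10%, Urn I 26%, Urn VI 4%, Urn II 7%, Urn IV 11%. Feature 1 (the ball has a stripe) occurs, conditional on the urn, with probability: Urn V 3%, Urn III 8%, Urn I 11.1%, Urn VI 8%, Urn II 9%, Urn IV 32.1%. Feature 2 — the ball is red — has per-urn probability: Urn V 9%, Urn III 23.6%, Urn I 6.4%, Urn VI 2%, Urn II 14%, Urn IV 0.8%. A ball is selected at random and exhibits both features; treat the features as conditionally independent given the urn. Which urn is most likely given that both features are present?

Compute prior × likelihood for every hypothesis:
  Urn V: 0.42 × 0.03 × 0.09 = 0.001134
  Urn III: 0.1 × 0.08 × 0.236 = 0.001888
  Urn I: 0.26 × 0.111 × 0.064 = 0.00184704
  Urn VI: 0.04 × 0.08 × 0.02 = 0.000064
  Urn II: 0.07 × 0.09 × 0.14 = 0.000882
  Urn IV: 0.11 × 0.321 × 0.008 = 0.00028248
Sum = 0.00609752.
Largest term belongs to Urn III, so Urn III is most probable.

Urn III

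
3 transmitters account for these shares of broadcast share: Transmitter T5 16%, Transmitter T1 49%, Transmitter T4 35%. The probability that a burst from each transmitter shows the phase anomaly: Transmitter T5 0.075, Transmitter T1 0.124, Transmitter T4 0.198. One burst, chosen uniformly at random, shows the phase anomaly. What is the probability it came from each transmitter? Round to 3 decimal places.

Transmitter T5 0.084, Transmitter T1 0.428, Transmitter T4 0.488

Unnormalized posteriors (prior × likelihood):
  Transmitter T5: 0.16 × 0.075 = 0.012
  Transmitter T1: 0.49 × 0.124 = 0.06076
  Transmitter T4: 0.35 × 0.198 = 0.0693
Sum = 0.14206.
P(Transmitter T5 | anomaly) = 0.012/0.14206 ≈ 0.084
P(Transmitter T1 | anomaly) = 0.06076/0.14206 ≈ 0.428
P(Transmitter T4 | anomaly) = 0.0693/0.14206 ≈ 0.488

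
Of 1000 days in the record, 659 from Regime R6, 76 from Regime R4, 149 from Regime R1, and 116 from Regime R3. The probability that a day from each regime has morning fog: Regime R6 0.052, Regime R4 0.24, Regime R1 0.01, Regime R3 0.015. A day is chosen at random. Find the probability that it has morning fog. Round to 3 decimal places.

0.056

Unnormalized posteriors (prior × likelihood):
  Regime R6: 0.659 × 0.052 = 0.034268
  Regime R4: 0.076 × 0.24 = 0.01824
  Regime R1: 0.149 × 0.01 = 0.00149
  Regime R3: 0.116 × 0.015 = 0.00174
P(fog) = 0.034268 + 0.01824 + 0.00149 + 0.00174 = 0.055738 → 0.056.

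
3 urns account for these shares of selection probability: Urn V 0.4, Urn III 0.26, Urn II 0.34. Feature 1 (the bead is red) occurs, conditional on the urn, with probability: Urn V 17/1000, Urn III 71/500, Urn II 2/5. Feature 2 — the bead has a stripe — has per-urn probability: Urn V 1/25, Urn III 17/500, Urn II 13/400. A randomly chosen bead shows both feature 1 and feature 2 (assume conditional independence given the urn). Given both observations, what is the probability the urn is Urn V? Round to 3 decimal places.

Unnormalized posteriors (prior × likelihood):
  Urn V: 0.4 × 0.017 × 0.04 = 0.000272
  Urn III: 0.26 × 0.142 × 0.034 = 0.00125528
  Urn II: 0.34 × 0.4 × 0.0325 = 0.00442
Total = 0.00594728.
P(Urn V | evidence) = 0.000272 / 0.00594728 ≈ 0.046.

0.046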